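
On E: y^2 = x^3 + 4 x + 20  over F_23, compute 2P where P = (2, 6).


Doubling: s = (3 x1^2 + a) / (2 y1)
s = (3*2^2 + 4) / (2*6) mod 23 = 9
x3 = s^2 - 2 x1 mod 23 = 9^2 - 2*2 = 8
y3 = s (x1 - x3) - y1 mod 23 = 9 * (2 - 8) - 6 = 9

2P = (8, 9)


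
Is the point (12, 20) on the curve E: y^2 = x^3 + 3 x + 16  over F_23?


Check whether y^2 = x^3 + 3 x + 16 (mod 23) for (x, y) = (12, 20).
LHS: y^2 = 20^2 mod 23 = 9
RHS: x^3 + 3 x + 16 = 12^3 + 3*12 + 16 mod 23 = 9
LHS = RHS

Yes, on the curve


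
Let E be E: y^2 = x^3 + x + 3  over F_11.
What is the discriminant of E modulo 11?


4 a^3 + 27 b^2 = 4*1^3 + 27*3^2 = 4 + 243 = 247
Delta = -16 * (247) = -3952
Delta mod 11 = 8

Delta = 8 (mod 11)


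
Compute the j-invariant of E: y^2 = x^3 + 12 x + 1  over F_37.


Delta = -16(4 a^3 + 27 b^2) mod 37 = 13
-1728 * (4 a)^3 = -1728 * (4*12)^3 mod 37 = 26
j = 26 * 13^(-1) mod 37 = 2

j = 2 (mod 37)


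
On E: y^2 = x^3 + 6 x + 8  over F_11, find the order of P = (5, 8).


Compute successive multiples of P until we hit O:
  1P = (5, 8)
  2P = (10, 10)
  3P = (1, 9)
  4P = (3, 8)
  5P = (3, 3)
  6P = (1, 2)
  7P = (10, 1)
  8P = (5, 3)
  ... (continuing to 9P)
  9P = O

ord(P) = 9


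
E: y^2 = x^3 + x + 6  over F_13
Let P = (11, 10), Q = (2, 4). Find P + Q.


P != Q, so use the chord formula.
s = (y2 - y1) / (x2 - x1) = (7) / (4) mod 13 = 5
x3 = s^2 - x1 - x2 mod 13 = 5^2 - 11 - 2 = 12
y3 = s (x1 - x3) - y1 mod 13 = 5 * (11 - 12) - 10 = 11

P + Q = (12, 11)


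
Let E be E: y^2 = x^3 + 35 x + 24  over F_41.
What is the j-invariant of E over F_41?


Delta = -16(4 a^3 + 27 b^2) mod 41 = 4
-1728 * (4 a)^3 = -1728 * (4*35)^3 mod 41 = 1
j = 1 * 4^(-1) mod 41 = 31

j = 31 (mod 41)


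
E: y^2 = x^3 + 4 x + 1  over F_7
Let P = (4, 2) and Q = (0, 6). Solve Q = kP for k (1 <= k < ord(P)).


Enumerate multiples of P until we hit Q = (0, 6):
  1P = (4, 2)
  2P = (0, 1)
  3P = (0, 6)
Match found at i = 3.

k = 3


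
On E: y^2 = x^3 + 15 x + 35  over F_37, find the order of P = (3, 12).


Compute successive multiples of P until we hit O:
  1P = (3, 12)
  2P = (4, 14)
  3P = (34, 0)
  4P = (4, 23)
  5P = (3, 25)
  6P = O

ord(P) = 6


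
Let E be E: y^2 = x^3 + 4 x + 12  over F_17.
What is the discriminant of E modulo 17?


4 a^3 + 27 b^2 = 4*4^3 + 27*12^2 = 256 + 3888 = 4144
Delta = -16 * (4144) = -66304
Delta mod 17 = 13

Delta = 13 (mod 17)


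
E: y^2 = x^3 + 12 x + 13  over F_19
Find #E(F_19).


For each x in F_19, count y with y^2 = x^3 + 12 x + 13 mod 19:
  x = 1: RHS = 7, y in [8, 11]  -> 2 point(s)
  x = 2: RHS = 7, y in [8, 11]  -> 2 point(s)
  x = 3: RHS = 0, y in [0]  -> 1 point(s)
  x = 4: RHS = 11, y in [7, 12]  -> 2 point(s)
  x = 6: RHS = 16, y in [4, 15]  -> 2 point(s)
  x = 12: RHS = 4, y in [2, 17]  -> 2 point(s)
  x = 16: RHS = 7, y in [8, 11]  -> 2 point(s)
  x = 17: RHS = 0, y in [0]  -> 1 point(s)
  x = 18: RHS = 0, y in [0]  -> 1 point(s)
Affine points: 15. Add the point at infinity: total = 16.

#E(F_19) = 16


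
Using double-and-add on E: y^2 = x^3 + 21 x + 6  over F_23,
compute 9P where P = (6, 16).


k = 9 = 1001_2 (binary, LSB first: 1001)
Double-and-add from P = (6, 16):
  bit 0 = 1: acc = O + (6, 16) = (6, 16)
  bit 1 = 0: acc unchanged = (6, 16)
  bit 2 = 0: acc unchanged = (6, 16)
  bit 3 = 1: acc = (6, 16) + (21, 5) = (4, 4)

9P = (4, 4)


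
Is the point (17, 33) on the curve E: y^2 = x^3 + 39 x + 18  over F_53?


Check whether y^2 = x^3 + 39 x + 18 (mod 53) for (x, y) = (17, 33).
LHS: y^2 = 33^2 mod 53 = 29
RHS: x^3 + 39 x + 18 = 17^3 + 39*17 + 18 mod 53 = 29
LHS = RHS

Yes, on the curve


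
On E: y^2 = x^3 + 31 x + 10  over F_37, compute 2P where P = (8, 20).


Doubling: s = (3 x1^2 + a) / (2 y1)
s = (3*8^2 + 31) / (2*20) mod 37 = 25
x3 = s^2 - 2 x1 mod 37 = 25^2 - 2*8 = 17
y3 = s (x1 - x3) - y1 mod 37 = 25 * (8 - 17) - 20 = 14

2P = (17, 14)


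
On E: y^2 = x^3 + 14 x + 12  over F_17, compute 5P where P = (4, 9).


k = 5 = 101_2 (binary, LSB first: 101)
Double-and-add from P = (4, 9):
  bit 0 = 1: acc = O + (4, 9) = (4, 9)
  bit 1 = 0: acc unchanged = (4, 9)
  bit 2 = 1: acc = (4, 9) + (10, 8) = (12, 15)

5P = (12, 15)


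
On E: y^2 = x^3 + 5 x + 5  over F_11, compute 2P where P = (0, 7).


Doubling: s = (3 x1^2 + a) / (2 y1)
s = (3*0^2 + 5) / (2*7) mod 11 = 9
x3 = s^2 - 2 x1 mod 11 = 9^2 - 2*0 = 4
y3 = s (x1 - x3) - y1 mod 11 = 9 * (0 - 4) - 7 = 1

2P = (4, 1)


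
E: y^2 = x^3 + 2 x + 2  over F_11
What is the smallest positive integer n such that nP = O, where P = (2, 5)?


Compute successive multiples of P until we hit O:
  1P = (2, 5)
  2P = (5, 4)
  3P = (9, 1)
  4P = (1, 7)
  5P = (1, 4)
  6P = (9, 10)
  7P = (5, 7)
  8P = (2, 6)
  ... (continuing to 9P)
  9P = O

ord(P) = 9


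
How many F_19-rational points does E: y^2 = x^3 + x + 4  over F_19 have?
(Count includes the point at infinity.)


For each x in F_19, count y with y^2 = x^3 + 1 x + 4 mod 19:
  x = 0: RHS = 4, y in [2, 17]  -> 2 point(s)
  x = 1: RHS = 6, y in [5, 14]  -> 2 point(s)
  x = 5: RHS = 1, y in [1, 18]  -> 2 point(s)
  x = 6: RHS = 17, y in [6, 13]  -> 2 point(s)
  x = 8: RHS = 11, y in [7, 12]  -> 2 point(s)
  x = 9: RHS = 1, y in [1, 18]  -> 2 point(s)
  x = 10: RHS = 7, y in [8, 11]  -> 2 point(s)
  x = 11: RHS = 16, y in [4, 15]  -> 2 point(s)
  x = 14: RHS = 7, y in [8, 11]  -> 2 point(s)
Affine points: 18. Add the point at infinity: total = 19.

#E(F_19) = 19


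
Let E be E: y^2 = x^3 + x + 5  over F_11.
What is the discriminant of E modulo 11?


4 a^3 + 27 b^2 = 4*1^3 + 27*5^2 = 4 + 675 = 679
Delta = -16 * (679) = -10864
Delta mod 11 = 4

Delta = 4 (mod 11)


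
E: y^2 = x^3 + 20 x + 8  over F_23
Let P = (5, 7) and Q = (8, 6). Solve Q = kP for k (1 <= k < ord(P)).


Enumerate multiples of P until we hit Q = (8, 6):
  1P = (5, 7)
  2P = (8, 17)
  3P = (16, 10)
  4P = (15, 7)
  5P = (3, 16)
  6P = (18, 17)
  7P = (1, 12)
  8P = (20, 6)
  9P = (7, 10)
  10P = (19, 18)
  11P = (11, 8)
  12P = (0, 13)
  13P = (13, 21)
  14P = (21, 11)
  15P = (10, 9)
  16P = (10, 14)
  17P = (21, 12)
  18P = (13, 2)
  19P = (0, 10)
  20P = (11, 15)
  21P = (19, 5)
  22P = (7, 13)
  23P = (20, 17)
  24P = (1, 11)
  25P = (18, 6)
  26P = (3, 7)
  27P = (15, 16)
  28P = (16, 13)
  29P = (8, 6)
Match found at i = 29.

k = 29


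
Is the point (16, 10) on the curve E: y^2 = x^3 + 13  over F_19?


Check whether y^2 = x^3 + 0 x + 13 (mod 19) for (x, y) = (16, 10).
LHS: y^2 = 10^2 mod 19 = 5
RHS: x^3 + 0 x + 13 = 16^3 + 0*16 + 13 mod 19 = 5
LHS = RHS

Yes, on the curve


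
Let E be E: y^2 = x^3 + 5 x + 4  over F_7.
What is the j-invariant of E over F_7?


Delta = -16(4 a^3 + 27 b^2) mod 7 = 5
-1728 * (4 a)^3 = -1728 * (4*5)^3 mod 7 = 6
j = 6 * 5^(-1) mod 7 = 4

j = 4 (mod 7)


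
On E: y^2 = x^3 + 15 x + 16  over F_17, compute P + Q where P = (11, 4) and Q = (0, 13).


P != Q, so use the chord formula.
s = (y2 - y1) / (x2 - x1) = (9) / (6) mod 17 = 10
x3 = s^2 - x1 - x2 mod 17 = 10^2 - 11 - 0 = 4
y3 = s (x1 - x3) - y1 mod 17 = 10 * (11 - 4) - 4 = 15

P + Q = (4, 15)


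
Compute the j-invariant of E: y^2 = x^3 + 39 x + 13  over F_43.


Delta = -16(4 a^3 + 27 b^2) mod 43 = 17
-1728 * (4 a)^3 = -1728 * (4*39)^3 mod 43 = 2
j = 2 * 17^(-1) mod 43 = 33

j = 33 (mod 43)


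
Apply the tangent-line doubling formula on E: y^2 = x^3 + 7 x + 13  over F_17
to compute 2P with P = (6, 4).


Doubling: s = (3 x1^2 + a) / (2 y1)
s = (3*6^2 + 7) / (2*4) mod 17 = 8
x3 = s^2 - 2 x1 mod 17 = 8^2 - 2*6 = 1
y3 = s (x1 - x3) - y1 mod 17 = 8 * (6 - 1) - 4 = 2

2P = (1, 2)


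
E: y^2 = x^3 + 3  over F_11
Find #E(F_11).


For each x in F_11, count y with y^2 = x^3 + 0 x + 3 mod 11:
  x = 0: RHS = 3, y in [5, 6]  -> 2 point(s)
  x = 1: RHS = 4, y in [2, 9]  -> 2 point(s)
  x = 2: RHS = 0, y in [0]  -> 1 point(s)
  x = 4: RHS = 1, y in [1, 10]  -> 2 point(s)
  x = 7: RHS = 5, y in [4, 7]  -> 2 point(s)
  x = 8: RHS = 9, y in [3, 8]  -> 2 point(s)
Affine points: 11. Add the point at infinity: total = 12.

#E(F_11) = 12


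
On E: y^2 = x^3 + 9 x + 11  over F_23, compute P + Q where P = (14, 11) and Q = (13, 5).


P != Q, so use the chord formula.
s = (y2 - y1) / (x2 - x1) = (17) / (22) mod 23 = 6
x3 = s^2 - x1 - x2 mod 23 = 6^2 - 14 - 13 = 9
y3 = s (x1 - x3) - y1 mod 23 = 6 * (14 - 9) - 11 = 19

P + Q = (9, 19)


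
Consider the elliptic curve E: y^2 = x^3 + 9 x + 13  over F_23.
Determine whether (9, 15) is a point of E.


Check whether y^2 = x^3 + 9 x + 13 (mod 23) for (x, y) = (9, 15).
LHS: y^2 = 15^2 mod 23 = 18
RHS: x^3 + 9 x + 13 = 9^3 + 9*9 + 13 mod 23 = 18
LHS = RHS

Yes, on the curve


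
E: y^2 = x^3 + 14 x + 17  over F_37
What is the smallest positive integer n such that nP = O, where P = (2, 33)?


Compute successive multiples of P until we hit O:
  1P = (2, 33)
  2P = (32, 9)
  3P = (14, 21)
  4P = (22, 24)
  5P = (12, 27)
  6P = (13, 18)
  7P = (26, 30)
  8P = (20, 34)
  ... (continuing to 20P)
  20P = O

ord(P) = 20


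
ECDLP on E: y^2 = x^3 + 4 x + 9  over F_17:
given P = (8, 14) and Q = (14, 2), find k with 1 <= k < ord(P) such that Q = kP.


Enumerate multiples of P until we hit Q = (14, 2):
  1P = (8, 14)
  2P = (16, 15)
  3P = (14, 15)
  4P = (4, 15)
  5P = (4, 2)
  6P = (14, 2)
Match found at i = 6.

k = 6


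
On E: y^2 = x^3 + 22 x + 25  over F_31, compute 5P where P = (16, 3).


k = 5 = 101_2 (binary, LSB first: 101)
Double-and-add from P = (16, 3):
  bit 0 = 1: acc = O + (16, 3) = (16, 3)
  bit 1 = 0: acc unchanged = (16, 3)
  bit 2 = 1: acc = (16, 3) + (15, 14) = (28, 5)

5P = (28, 5)


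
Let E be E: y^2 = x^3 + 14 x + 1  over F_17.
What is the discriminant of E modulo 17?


4 a^3 + 27 b^2 = 4*14^3 + 27*1^2 = 10976 + 27 = 11003
Delta = -16 * (11003) = -176048
Delta mod 17 = 4

Delta = 4 (mod 17)


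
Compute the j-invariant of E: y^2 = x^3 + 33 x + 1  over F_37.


Delta = -16(4 a^3 + 27 b^2) mod 37 = 1
-1728 * (4 a)^3 = -1728 * (4*33)^3 mod 37 = 10
j = 10 * 1^(-1) mod 37 = 10

j = 10 (mod 37)


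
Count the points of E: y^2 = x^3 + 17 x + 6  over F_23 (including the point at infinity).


For each x in F_23, count y with y^2 = x^3 + 17 x + 6 mod 23:
  x = 0: RHS = 6, y in [11, 12]  -> 2 point(s)
  x = 1: RHS = 1, y in [1, 22]  -> 2 point(s)
  x = 2: RHS = 2, y in [5, 18]  -> 2 point(s)
  x = 4: RHS = 0, y in [0]  -> 1 point(s)
  x = 5: RHS = 9, y in [3, 20]  -> 2 point(s)
  x = 6: RHS = 2, y in [5, 18]  -> 2 point(s)
  x = 7: RHS = 8, y in [10, 13]  -> 2 point(s)
  x = 10: RHS = 3, y in [7, 16]  -> 2 point(s)
  x = 11: RHS = 6, y in [11, 12]  -> 2 point(s)
  x = 12: RHS = 6, y in [11, 12]  -> 2 point(s)
  x = 13: RHS = 9, y in [3, 20]  -> 2 point(s)
  x = 15: RHS = 2, y in [5, 18]  -> 2 point(s)
  x = 16: RHS = 4, y in [2, 21]  -> 2 point(s)
  x = 18: RHS = 3, y in [7, 16]  -> 2 point(s)
  x = 19: RHS = 12, y in [9, 14]  -> 2 point(s)
Affine points: 29. Add the point at infinity: total = 30.

#E(F_23) = 30


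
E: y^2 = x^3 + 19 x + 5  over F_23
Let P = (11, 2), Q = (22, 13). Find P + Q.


P != Q, so use the chord formula.
s = (y2 - y1) / (x2 - x1) = (11) / (11) mod 23 = 1
x3 = s^2 - x1 - x2 mod 23 = 1^2 - 11 - 22 = 14
y3 = s (x1 - x3) - y1 mod 23 = 1 * (11 - 14) - 2 = 18

P + Q = (14, 18)


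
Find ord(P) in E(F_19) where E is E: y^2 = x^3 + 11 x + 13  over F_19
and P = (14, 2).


Compute successive multiples of P until we hit O:
  1P = (14, 2)
  2P = (2, 9)
  3P = (4, 8)
  4P = (12, 12)
  5P = (18, 18)
  6P = (3, 4)
  7P = (8, 9)
  8P = (1, 5)
  ... (continuing to 22P)
  22P = O

ord(P) = 22


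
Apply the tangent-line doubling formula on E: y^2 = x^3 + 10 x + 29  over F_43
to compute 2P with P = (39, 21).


Doubling: s = (3 x1^2 + a) / (2 y1)
s = (3*39^2 + 10) / (2*21) mod 43 = 28
x3 = s^2 - 2 x1 mod 43 = 28^2 - 2*39 = 18
y3 = s (x1 - x3) - y1 mod 43 = 28 * (39 - 18) - 21 = 8

2P = (18, 8)


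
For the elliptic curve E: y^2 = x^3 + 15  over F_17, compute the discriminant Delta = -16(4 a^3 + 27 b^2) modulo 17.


4 a^3 + 27 b^2 = 4*0^3 + 27*15^2 = 0 + 6075 = 6075
Delta = -16 * (6075) = -97200
Delta mod 17 = 6

Delta = 6 (mod 17)


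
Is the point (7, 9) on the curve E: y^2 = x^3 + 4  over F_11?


Check whether y^2 = x^3 + 0 x + 4 (mod 11) for (x, y) = (7, 9).
LHS: y^2 = 9^2 mod 11 = 4
RHS: x^3 + 0 x + 4 = 7^3 + 0*7 + 4 mod 11 = 6
LHS != RHS

No, not on the curve


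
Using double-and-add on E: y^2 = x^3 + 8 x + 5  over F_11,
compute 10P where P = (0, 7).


k = 10 = 1010_2 (binary, LSB first: 0101)
Double-and-add from P = (0, 7):
  bit 0 = 0: acc unchanged = O
  bit 1 = 1: acc = O + (1, 5) = (1, 5)
  bit 2 = 0: acc unchanged = (1, 5)
  bit 3 = 1: acc = (1, 5) + (8, 3) = (5, 4)

10P = (5, 4)


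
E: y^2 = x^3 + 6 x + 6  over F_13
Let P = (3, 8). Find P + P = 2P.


Doubling: s = (3 x1^2 + a) / (2 y1)
s = (3*3^2 + 6) / (2*8) mod 13 = 11
x3 = s^2 - 2 x1 mod 13 = 11^2 - 2*3 = 11
y3 = s (x1 - x3) - y1 mod 13 = 11 * (3 - 11) - 8 = 8

2P = (11, 8)


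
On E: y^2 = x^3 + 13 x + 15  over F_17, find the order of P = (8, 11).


Compute successive multiples of P until we hit O:
  1P = (8, 11)
  2P = (16, 1)
  3P = (2, 7)
  4P = (15, 7)
  5P = (3, 8)
  6P = (5, 1)
  7P = (0, 10)
  8P = (13, 16)
  ... (continuing to 18P)
  18P = O

ord(P) = 18


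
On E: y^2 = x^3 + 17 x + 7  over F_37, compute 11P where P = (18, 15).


k = 11 = 1011_2 (binary, LSB first: 1101)
Double-and-add from P = (18, 15):
  bit 0 = 1: acc = O + (18, 15) = (18, 15)
  bit 1 = 1: acc = (18, 15) + (34, 15) = (22, 22)
  bit 2 = 0: acc unchanged = (22, 22)
  bit 3 = 1: acc = (22, 22) + (30, 27) = (1, 5)

11P = (1, 5)


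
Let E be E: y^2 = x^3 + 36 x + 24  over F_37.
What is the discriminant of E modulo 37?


4 a^3 + 27 b^2 = 4*36^3 + 27*24^2 = 186624 + 15552 = 202176
Delta = -16 * (202176) = -3234816
Delta mod 37 = 20

Delta = 20 (mod 37)


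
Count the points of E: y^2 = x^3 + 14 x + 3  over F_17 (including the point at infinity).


For each x in F_17, count y with y^2 = x^3 + 14 x + 3 mod 17:
  x = 1: RHS = 1, y in [1, 16]  -> 2 point(s)
  x = 3: RHS = 4, y in [2, 15]  -> 2 point(s)
  x = 4: RHS = 4, y in [2, 15]  -> 2 point(s)
  x = 7: RHS = 2, y in [6, 11]  -> 2 point(s)
  x = 8: RHS = 15, y in [7, 10]  -> 2 point(s)
  x = 9: RHS = 8, y in [5, 12]  -> 2 point(s)
  x = 10: RHS = 4, y in [2, 15]  -> 2 point(s)
  x = 11: RHS = 9, y in [3, 14]  -> 2 point(s)
  x = 13: RHS = 2, y in [6, 11]  -> 2 point(s)
  x = 14: RHS = 2, y in [6, 11]  -> 2 point(s)
  x = 15: RHS = 1, y in [1, 16]  -> 2 point(s)
Affine points: 22. Add the point at infinity: total = 23.

#E(F_17) = 23


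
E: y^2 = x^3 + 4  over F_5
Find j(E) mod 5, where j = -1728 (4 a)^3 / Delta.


Delta = -16(4 a^3 + 27 b^2) mod 5 = 3
-1728 * (4 a)^3 = -1728 * (4*0)^3 mod 5 = 0
j = 0 * 3^(-1) mod 5 = 0

j = 0 (mod 5)


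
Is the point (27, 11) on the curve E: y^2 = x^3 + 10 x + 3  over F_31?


Check whether y^2 = x^3 + 10 x + 3 (mod 31) for (x, y) = (27, 11).
LHS: y^2 = 11^2 mod 31 = 28
RHS: x^3 + 10 x + 3 = 27^3 + 10*27 + 3 mod 31 = 23
LHS != RHS

No, not on the curve


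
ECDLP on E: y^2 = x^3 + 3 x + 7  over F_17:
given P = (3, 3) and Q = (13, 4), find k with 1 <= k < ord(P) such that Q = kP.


Enumerate multiples of P until we hit Q = (13, 4):
  1P = (3, 3)
  2P = (2, 2)
  3P = (13, 4)
Match found at i = 3.

k = 3


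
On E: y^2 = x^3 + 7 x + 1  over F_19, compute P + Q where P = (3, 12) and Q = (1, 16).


P != Q, so use the chord formula.
s = (y2 - y1) / (x2 - x1) = (4) / (17) mod 19 = 17
x3 = s^2 - x1 - x2 mod 19 = 17^2 - 3 - 1 = 0
y3 = s (x1 - x3) - y1 mod 19 = 17 * (3 - 0) - 12 = 1

P + Q = (0, 1)


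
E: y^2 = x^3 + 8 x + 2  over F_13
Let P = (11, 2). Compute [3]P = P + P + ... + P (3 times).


k = 3 = 11_2 (binary, LSB first: 11)
Double-and-add from P = (11, 2):
  bit 0 = 1: acc = O + (11, 2) = (11, 2)
  bit 1 = 1: acc = (11, 2) + (3, 12) = (3, 1)

3P = (3, 1)


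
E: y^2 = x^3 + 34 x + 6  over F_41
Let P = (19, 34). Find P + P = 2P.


Doubling: s = (3 x1^2 + a) / (2 y1)
s = (3*19^2 + 34) / (2*34) mod 41 = 11
x3 = s^2 - 2 x1 mod 41 = 11^2 - 2*19 = 1
y3 = s (x1 - x3) - y1 mod 41 = 11 * (19 - 1) - 34 = 0

2P = (1, 0)


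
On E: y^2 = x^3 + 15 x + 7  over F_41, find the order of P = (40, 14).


Compute successive multiples of P until we hit O:
  1P = (40, 14)
  2P = (34, 25)
  3P = (33, 21)
  4P = (10, 38)
  5P = (31, 28)
  6P = (20, 5)
  7P = (18, 0)
  8P = (20, 36)
  ... (continuing to 14P)
  14P = O

ord(P) = 14


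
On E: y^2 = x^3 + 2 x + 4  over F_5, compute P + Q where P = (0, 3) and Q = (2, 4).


P != Q, so use the chord formula.
s = (y2 - y1) / (x2 - x1) = (1) / (2) mod 5 = 3
x3 = s^2 - x1 - x2 mod 5 = 3^2 - 0 - 2 = 2
y3 = s (x1 - x3) - y1 mod 5 = 3 * (0 - 2) - 3 = 1

P + Q = (2, 1)


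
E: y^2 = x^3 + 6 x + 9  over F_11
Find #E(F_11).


For each x in F_11, count y with y^2 = x^3 + 6 x + 9 mod 11:
  x = 0: RHS = 9, y in [3, 8]  -> 2 point(s)
  x = 1: RHS = 5, y in [4, 7]  -> 2 point(s)
  x = 4: RHS = 9, y in [3, 8]  -> 2 point(s)
  x = 7: RHS = 9, y in [3, 8]  -> 2 point(s)
  x = 9: RHS = 0, y in [0]  -> 1 point(s)
Affine points: 9. Add the point at infinity: total = 10.

#E(F_11) = 10


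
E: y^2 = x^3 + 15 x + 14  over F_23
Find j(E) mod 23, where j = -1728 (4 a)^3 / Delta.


Delta = -16(4 a^3 + 27 b^2) mod 23 = 7
-1728 * (4 a)^3 = -1728 * (4*15)^3 mod 23 = 2
j = 2 * 7^(-1) mod 23 = 20

j = 20 (mod 23)


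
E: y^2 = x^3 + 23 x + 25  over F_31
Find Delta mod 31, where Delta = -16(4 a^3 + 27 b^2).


4 a^3 + 27 b^2 = 4*23^3 + 27*25^2 = 48668 + 16875 = 65543
Delta = -16 * (65543) = -1048688
Delta mod 31 = 11

Delta = 11 (mod 31)


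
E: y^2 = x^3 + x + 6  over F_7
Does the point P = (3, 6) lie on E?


Check whether y^2 = x^3 + 1 x + 6 (mod 7) for (x, y) = (3, 6).
LHS: y^2 = 6^2 mod 7 = 1
RHS: x^3 + 1 x + 6 = 3^3 + 1*3 + 6 mod 7 = 1
LHS = RHS

Yes, on the curve


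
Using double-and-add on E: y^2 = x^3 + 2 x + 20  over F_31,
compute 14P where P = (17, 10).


k = 14 = 1110_2 (binary, LSB first: 0111)
Double-and-add from P = (17, 10):
  bit 0 = 0: acc unchanged = O
  bit 1 = 1: acc = O + (7, 6) = (7, 6)
  bit 2 = 1: acc = (7, 6) + (25, 3) = (24, 2)
  bit 3 = 1: acc = (24, 2) + (14, 23) = (25, 28)

14P = (25, 28)


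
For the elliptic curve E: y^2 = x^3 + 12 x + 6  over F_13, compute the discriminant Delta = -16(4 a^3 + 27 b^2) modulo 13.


4 a^3 + 27 b^2 = 4*12^3 + 27*6^2 = 6912 + 972 = 7884
Delta = -16 * (7884) = -126144
Delta mod 13 = 8

Delta = 8 (mod 13)


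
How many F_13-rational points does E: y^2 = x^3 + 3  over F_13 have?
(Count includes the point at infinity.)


For each x in F_13, count y with y^2 = x^3 + 0 x + 3 mod 13:
  x = 0: RHS = 3, y in [4, 9]  -> 2 point(s)
  x = 1: RHS = 4, y in [2, 11]  -> 2 point(s)
  x = 3: RHS = 4, y in [2, 11]  -> 2 point(s)
  x = 9: RHS = 4, y in [2, 11]  -> 2 point(s)
Affine points: 8. Add the point at infinity: total = 9.

#E(F_13) = 9


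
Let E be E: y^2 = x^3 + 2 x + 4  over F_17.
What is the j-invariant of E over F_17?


Delta = -16(4 a^3 + 27 b^2) mod 17 = 5
-1728 * (4 a)^3 = -1728 * (4*2)^3 mod 17 = 12
j = 12 * 5^(-1) mod 17 = 16

j = 16 (mod 17)


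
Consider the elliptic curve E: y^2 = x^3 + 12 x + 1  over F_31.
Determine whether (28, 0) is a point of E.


Check whether y^2 = x^3 + 12 x + 1 (mod 31) for (x, y) = (28, 0).
LHS: y^2 = 0^2 mod 31 = 0
RHS: x^3 + 12 x + 1 = 28^3 + 12*28 + 1 mod 31 = 0
LHS = RHS

Yes, on the curve


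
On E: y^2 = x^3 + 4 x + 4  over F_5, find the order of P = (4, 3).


Compute successive multiples of P until we hit O:
  1P = (4, 3)
  2P = (1, 3)
  3P = (0, 2)
  4P = (2, 0)
  5P = (0, 3)
  6P = (1, 2)
  7P = (4, 2)
  8P = O

ord(P) = 8


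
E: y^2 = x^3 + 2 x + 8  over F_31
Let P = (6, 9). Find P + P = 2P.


Doubling: s = (3 x1^2 + a) / (2 y1)
s = (3*6^2 + 2) / (2*9) mod 31 = 13
x3 = s^2 - 2 x1 mod 31 = 13^2 - 2*6 = 2
y3 = s (x1 - x3) - y1 mod 31 = 13 * (6 - 2) - 9 = 12

2P = (2, 12)


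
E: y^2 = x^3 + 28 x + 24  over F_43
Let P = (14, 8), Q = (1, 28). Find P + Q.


P != Q, so use the chord formula.
s = (y2 - y1) / (x2 - x1) = (20) / (30) mod 43 = 15
x3 = s^2 - x1 - x2 mod 43 = 15^2 - 14 - 1 = 38
y3 = s (x1 - x3) - y1 mod 43 = 15 * (14 - 38) - 8 = 19

P + Q = (38, 19)


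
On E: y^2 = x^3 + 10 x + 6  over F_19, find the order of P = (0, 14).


Compute successive multiples of P until we hit O:
  1P = (0, 14)
  2P = (1, 6)
  3P = (6, 15)
  4P = (3, 14)
  5P = (16, 5)
  6P = (12, 7)
  7P = (8, 16)
  8P = (17, 15)
  ... (continuing to 23P)
  23P = O

ord(P) = 23


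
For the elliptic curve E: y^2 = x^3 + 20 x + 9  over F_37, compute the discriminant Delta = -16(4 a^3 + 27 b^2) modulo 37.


4 a^3 + 27 b^2 = 4*20^3 + 27*9^2 = 32000 + 2187 = 34187
Delta = -16 * (34187) = -546992
Delta mod 37 = 16

Delta = 16 (mod 37)


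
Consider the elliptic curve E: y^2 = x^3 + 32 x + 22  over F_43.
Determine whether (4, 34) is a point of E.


Check whether y^2 = x^3 + 32 x + 22 (mod 43) for (x, y) = (4, 34).
LHS: y^2 = 34^2 mod 43 = 38
RHS: x^3 + 32 x + 22 = 4^3 + 32*4 + 22 mod 43 = 42
LHS != RHS

No, not on the curve


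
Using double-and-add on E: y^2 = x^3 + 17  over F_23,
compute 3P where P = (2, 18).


k = 3 = 11_2 (binary, LSB first: 11)
Double-and-add from P = (2, 18):
  bit 0 = 1: acc = O + (2, 18) = (2, 18)
  bit 1 = 1: acc = (2, 18) + (14, 1) = (13, 11)

3P = (13, 11)


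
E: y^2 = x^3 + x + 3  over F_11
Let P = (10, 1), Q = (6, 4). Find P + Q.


P != Q, so use the chord formula.
s = (y2 - y1) / (x2 - x1) = (3) / (7) mod 11 = 2
x3 = s^2 - x1 - x2 mod 11 = 2^2 - 10 - 6 = 10
y3 = s (x1 - x3) - y1 mod 11 = 2 * (10 - 10) - 1 = 10

P + Q = (10, 10)


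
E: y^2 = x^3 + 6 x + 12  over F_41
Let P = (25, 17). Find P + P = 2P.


Doubling: s = (3 x1^2 + a) / (2 y1)
s = (3*25^2 + 6) / (2*17) mod 41 = 30
x3 = s^2 - 2 x1 mod 41 = 30^2 - 2*25 = 30
y3 = s (x1 - x3) - y1 mod 41 = 30 * (25 - 30) - 17 = 38

2P = (30, 38)


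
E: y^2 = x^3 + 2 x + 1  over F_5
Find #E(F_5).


For each x in F_5, count y with y^2 = x^3 + 2 x + 1 mod 5:
  x = 0: RHS = 1, y in [1, 4]  -> 2 point(s)
  x = 1: RHS = 4, y in [2, 3]  -> 2 point(s)
  x = 3: RHS = 4, y in [2, 3]  -> 2 point(s)
Affine points: 6. Add the point at infinity: total = 7.

#E(F_5) = 7


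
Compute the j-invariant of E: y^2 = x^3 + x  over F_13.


Delta = -16(4 a^3 + 27 b^2) mod 13 = 1
-1728 * (4 a)^3 = -1728 * (4*1)^3 mod 13 = 12
j = 12 * 1^(-1) mod 13 = 12

j = 12 (mod 13)


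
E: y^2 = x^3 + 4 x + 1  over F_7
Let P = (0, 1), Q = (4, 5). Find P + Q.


P != Q, so use the chord formula.
s = (y2 - y1) / (x2 - x1) = (4) / (4) mod 7 = 1
x3 = s^2 - x1 - x2 mod 7 = 1^2 - 0 - 4 = 4
y3 = s (x1 - x3) - y1 mod 7 = 1 * (0 - 4) - 1 = 2

P + Q = (4, 2)


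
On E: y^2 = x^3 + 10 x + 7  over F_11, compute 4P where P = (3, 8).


k = 4 = 100_2 (binary, LSB first: 001)
Double-and-add from P = (3, 8):
  bit 0 = 0: acc unchanged = O
  bit 1 = 0: acc unchanged = O
  bit 2 = 1: acc = O + (3, 8) = (3, 8)

4P = (3, 8)


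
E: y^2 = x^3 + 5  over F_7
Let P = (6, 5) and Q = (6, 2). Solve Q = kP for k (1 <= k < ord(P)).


Enumerate multiples of P until we hit Q = (6, 2):
  1P = (6, 5)
  2P = (3, 5)
  3P = (5, 2)
  4P = (5, 5)
  5P = (3, 2)
  6P = (6, 2)
Match found at i = 6.

k = 6


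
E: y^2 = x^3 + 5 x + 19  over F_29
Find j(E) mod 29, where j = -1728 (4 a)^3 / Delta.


Delta = -16(4 a^3 + 27 b^2) mod 29 = 14
-1728 * (4 a)^3 = -1728 * (4*5)^3 mod 29 = 10
j = 10 * 14^(-1) mod 29 = 9

j = 9 (mod 29)


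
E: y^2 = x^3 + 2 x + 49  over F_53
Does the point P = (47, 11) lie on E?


Check whether y^2 = x^3 + 2 x + 49 (mod 53) for (x, y) = (47, 11).
LHS: y^2 = 11^2 mod 53 = 15
RHS: x^3 + 2 x + 49 = 47^3 + 2*47 + 49 mod 53 = 33
LHS != RHS

No, not on the curve


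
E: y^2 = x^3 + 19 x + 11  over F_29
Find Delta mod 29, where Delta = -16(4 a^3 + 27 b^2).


4 a^3 + 27 b^2 = 4*19^3 + 27*11^2 = 27436 + 3267 = 30703
Delta = -16 * (30703) = -491248
Delta mod 29 = 12

Delta = 12 (mod 29)


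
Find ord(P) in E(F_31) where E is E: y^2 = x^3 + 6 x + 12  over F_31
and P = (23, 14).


Compute successive multiples of P until we hit O:
  1P = (23, 14)
  2P = (1, 22)
  3P = (12, 13)
  4P = (6, 27)
  5P = (22, 29)
  6P = (25, 16)
  7P = (15, 25)
  8P = (7, 26)
  ... (continuing to 21P)
  21P = O

ord(P) = 21


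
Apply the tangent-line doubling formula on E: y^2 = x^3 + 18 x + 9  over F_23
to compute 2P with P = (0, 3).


Doubling: s = (3 x1^2 + a) / (2 y1)
s = (3*0^2 + 18) / (2*3) mod 23 = 3
x3 = s^2 - 2 x1 mod 23 = 3^2 - 2*0 = 9
y3 = s (x1 - x3) - y1 mod 23 = 3 * (0 - 9) - 3 = 16

2P = (9, 16)


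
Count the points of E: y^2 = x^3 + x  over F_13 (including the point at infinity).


For each x in F_13, count y with y^2 = x^3 + 1 x + 0 mod 13:
  x = 0: RHS = 0, y in [0]  -> 1 point(s)
  x = 2: RHS = 10, y in [6, 7]  -> 2 point(s)
  x = 3: RHS = 4, y in [2, 11]  -> 2 point(s)
  x = 4: RHS = 3, y in [4, 9]  -> 2 point(s)
  x = 5: RHS = 0, y in [0]  -> 1 point(s)
  x = 6: RHS = 1, y in [1, 12]  -> 2 point(s)
  x = 7: RHS = 12, y in [5, 8]  -> 2 point(s)
  x = 8: RHS = 0, y in [0]  -> 1 point(s)
  x = 9: RHS = 10, y in [6, 7]  -> 2 point(s)
  x = 10: RHS = 9, y in [3, 10]  -> 2 point(s)
  x = 11: RHS = 3, y in [4, 9]  -> 2 point(s)
Affine points: 19. Add the point at infinity: total = 20.

#E(F_13) = 20


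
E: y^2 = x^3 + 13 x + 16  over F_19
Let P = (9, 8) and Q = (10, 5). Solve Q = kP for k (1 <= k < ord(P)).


Enumerate multiples of P until we hit Q = (10, 5):
  1P = (9, 8)
  2P = (10, 14)
  3P = (17, 1)
  4P = (0, 15)
  5P = (16, 8)
  6P = (13, 11)
  7P = (13, 8)
  8P = (16, 11)
  9P = (0, 4)
  10P = (17, 18)
  11P = (10, 5)
Match found at i = 11.

k = 11


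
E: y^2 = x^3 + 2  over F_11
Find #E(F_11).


For each x in F_11, count y with y^2 = x^3 + 0 x + 2 mod 11:
  x = 1: RHS = 3, y in [5, 6]  -> 2 point(s)
  x = 4: RHS = 0, y in [0]  -> 1 point(s)
  x = 6: RHS = 9, y in [3, 8]  -> 2 point(s)
  x = 7: RHS = 4, y in [2, 9]  -> 2 point(s)
  x = 9: RHS = 5, y in [4, 7]  -> 2 point(s)
  x = 10: RHS = 1, y in [1, 10]  -> 2 point(s)
Affine points: 11. Add the point at infinity: total = 12.

#E(F_11) = 12


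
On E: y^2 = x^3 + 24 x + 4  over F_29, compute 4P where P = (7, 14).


k = 4 = 100_2 (binary, LSB first: 001)
Double-and-add from P = (7, 14):
  bit 0 = 0: acc unchanged = O
  bit 1 = 0: acc unchanged = O
  bit 2 = 1: acc = O + (6, 4) = (6, 4)

4P = (6, 4)


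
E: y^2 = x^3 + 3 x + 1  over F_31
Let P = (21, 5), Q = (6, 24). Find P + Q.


P != Q, so use the chord formula.
s = (y2 - y1) / (x2 - x1) = (19) / (16) mod 31 = 7
x3 = s^2 - x1 - x2 mod 31 = 7^2 - 21 - 6 = 22
y3 = s (x1 - x3) - y1 mod 31 = 7 * (21 - 22) - 5 = 19

P + Q = (22, 19)


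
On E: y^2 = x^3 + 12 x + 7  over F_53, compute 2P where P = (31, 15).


Doubling: s = (3 x1^2 + a) / (2 y1)
s = (3*31^2 + 12) / (2*15) mod 53 = 17
x3 = s^2 - 2 x1 mod 53 = 17^2 - 2*31 = 15
y3 = s (x1 - x3) - y1 mod 53 = 17 * (31 - 15) - 15 = 45

2P = (15, 45)


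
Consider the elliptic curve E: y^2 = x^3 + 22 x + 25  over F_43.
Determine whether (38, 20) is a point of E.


Check whether y^2 = x^3 + 22 x + 25 (mod 43) for (x, y) = (38, 20).
LHS: y^2 = 20^2 mod 43 = 13
RHS: x^3 + 22 x + 25 = 38^3 + 22*38 + 25 mod 43 = 5
LHS != RHS

No, not on the curve


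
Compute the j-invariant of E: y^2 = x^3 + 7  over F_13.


Delta = -16(4 a^3 + 27 b^2) mod 13 = 9
-1728 * (4 a)^3 = -1728 * (4*0)^3 mod 13 = 0
j = 0 * 9^(-1) mod 13 = 0

j = 0 (mod 13)


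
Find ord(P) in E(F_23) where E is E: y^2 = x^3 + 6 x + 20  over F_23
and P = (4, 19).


Compute successive multiples of P until we hit O:
  1P = (4, 19)
  2P = (16, 16)
  3P = (16, 7)
  4P = (4, 4)
  5P = O

ord(P) = 5


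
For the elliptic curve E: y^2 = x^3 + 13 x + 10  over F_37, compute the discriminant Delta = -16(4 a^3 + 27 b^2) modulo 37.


4 a^3 + 27 b^2 = 4*13^3 + 27*10^2 = 8788 + 2700 = 11488
Delta = -16 * (11488) = -183808
Delta mod 37 = 8

Delta = 8 (mod 37)


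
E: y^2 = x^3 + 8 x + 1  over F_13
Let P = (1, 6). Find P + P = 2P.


Doubling: s = (3 x1^2 + a) / (2 y1)
s = (3*1^2 + 8) / (2*6) mod 13 = 2
x3 = s^2 - 2 x1 mod 13 = 2^2 - 2*1 = 2
y3 = s (x1 - x3) - y1 mod 13 = 2 * (1 - 2) - 6 = 5

2P = (2, 5)


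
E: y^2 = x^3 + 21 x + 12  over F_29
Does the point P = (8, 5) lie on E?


Check whether y^2 = x^3 + 21 x + 12 (mod 29) for (x, y) = (8, 5).
LHS: y^2 = 5^2 mod 29 = 25
RHS: x^3 + 21 x + 12 = 8^3 + 21*8 + 12 mod 29 = 25
LHS = RHS

Yes, on the curve


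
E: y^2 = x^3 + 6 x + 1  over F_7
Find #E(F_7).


For each x in F_7, count y with y^2 = x^3 + 6 x + 1 mod 7:
  x = 0: RHS = 1, y in [1, 6]  -> 2 point(s)
  x = 1: RHS = 1, y in [1, 6]  -> 2 point(s)
  x = 2: RHS = 0, y in [0]  -> 1 point(s)
  x = 3: RHS = 4, y in [2, 5]  -> 2 point(s)
  x = 5: RHS = 2, y in [3, 4]  -> 2 point(s)
  x = 6: RHS = 1, y in [1, 6]  -> 2 point(s)
Affine points: 11. Add the point at infinity: total = 12.

#E(F_7) = 12


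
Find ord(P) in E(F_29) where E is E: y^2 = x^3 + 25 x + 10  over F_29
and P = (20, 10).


Compute successive multiples of P until we hit O:
  1P = (20, 10)
  2P = (5, 17)
  3P = (26, 16)
  4P = (13, 26)
  5P = (3, 5)
  6P = (10, 10)
  7P = (28, 19)
  8P = (9, 6)
  ... (continuing to 17P)
  17P = O

ord(P) = 17


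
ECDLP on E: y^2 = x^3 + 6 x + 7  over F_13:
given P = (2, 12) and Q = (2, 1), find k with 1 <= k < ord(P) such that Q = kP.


Enumerate multiples of P until we hit Q = (2, 1):
  1P = (2, 12)
  2P = (12, 0)
  3P = (2, 1)
Match found at i = 3.

k = 3


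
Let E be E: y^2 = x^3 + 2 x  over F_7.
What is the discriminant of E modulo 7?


4 a^3 + 27 b^2 = 4*2^3 + 27*0^2 = 32 + 0 = 32
Delta = -16 * (32) = -512
Delta mod 7 = 6

Delta = 6 (mod 7)


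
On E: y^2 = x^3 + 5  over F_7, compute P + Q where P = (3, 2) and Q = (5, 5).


P != Q, so use the chord formula.
s = (y2 - y1) / (x2 - x1) = (3) / (2) mod 7 = 5
x3 = s^2 - x1 - x2 mod 7 = 5^2 - 3 - 5 = 3
y3 = s (x1 - x3) - y1 mod 7 = 5 * (3 - 3) - 2 = 5

P + Q = (3, 5)


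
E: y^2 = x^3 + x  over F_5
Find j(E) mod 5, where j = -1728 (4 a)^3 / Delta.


Delta = -16(4 a^3 + 27 b^2) mod 5 = 1
-1728 * (4 a)^3 = -1728 * (4*1)^3 mod 5 = 3
j = 3 * 1^(-1) mod 5 = 3

j = 3 (mod 5)


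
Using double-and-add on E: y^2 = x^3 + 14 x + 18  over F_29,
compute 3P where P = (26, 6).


k = 3 = 11_2 (binary, LSB first: 11)
Double-and-add from P = (26, 6):
  bit 0 = 1: acc = O + (26, 6) = (26, 6)
  bit 1 = 1: acc = (26, 6) + (7, 13) = (2, 5)

3P = (2, 5)


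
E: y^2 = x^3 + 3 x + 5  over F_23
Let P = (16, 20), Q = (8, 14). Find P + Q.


P != Q, so use the chord formula.
s = (y2 - y1) / (x2 - x1) = (17) / (15) mod 23 = 18
x3 = s^2 - x1 - x2 mod 23 = 18^2 - 16 - 8 = 1
y3 = s (x1 - x3) - y1 mod 23 = 18 * (16 - 1) - 20 = 20

P + Q = (1, 20)


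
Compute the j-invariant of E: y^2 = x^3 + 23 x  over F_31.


Delta = -16(4 a^3 + 27 b^2) mod 31 = 1
-1728 * (4 a)^3 = -1728 * (4*23)^3 mod 31 = 23
j = 23 * 1^(-1) mod 31 = 23

j = 23 (mod 31)


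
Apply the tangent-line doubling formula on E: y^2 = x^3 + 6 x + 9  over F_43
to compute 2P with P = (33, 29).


Doubling: s = (3 x1^2 + a) / (2 y1)
s = (3*33^2 + 6) / (2*29) mod 43 = 29
x3 = s^2 - 2 x1 mod 43 = 29^2 - 2*33 = 1
y3 = s (x1 - x3) - y1 mod 43 = 29 * (33 - 1) - 29 = 39

2P = (1, 39)


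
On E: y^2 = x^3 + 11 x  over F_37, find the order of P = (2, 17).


Compute successive multiples of P until we hit O:
  1P = (2, 17)
  2P = (26, 19)
  3P = (18, 31)
  4P = (1, 7)
  5P = (23, 32)
  6P = (11, 3)
  7P = (15, 32)
  8P = (36, 32)
  ... (continuing to 20P)
  20P = O

ord(P) = 20


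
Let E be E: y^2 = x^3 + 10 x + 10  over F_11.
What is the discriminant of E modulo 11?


4 a^3 + 27 b^2 = 4*10^3 + 27*10^2 = 4000 + 2700 = 6700
Delta = -16 * (6700) = -107200
Delta mod 11 = 6

Delta = 6 (mod 11)


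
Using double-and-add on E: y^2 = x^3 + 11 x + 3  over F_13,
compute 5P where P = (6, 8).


k = 5 = 101_2 (binary, LSB first: 101)
Double-and-add from P = (6, 8):
  bit 0 = 1: acc = O + (6, 8) = (6, 8)
  bit 1 = 0: acc unchanged = (6, 8)
  bit 2 = 1: acc = (6, 8) + (9, 5) = (12, 11)

5P = (12, 11)


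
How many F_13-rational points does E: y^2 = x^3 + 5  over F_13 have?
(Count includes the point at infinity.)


For each x in F_13, count y with y^2 = x^3 + 0 x + 5 mod 13:
  x = 2: RHS = 0, y in [0]  -> 1 point(s)
  x = 4: RHS = 4, y in [2, 11]  -> 2 point(s)
  x = 5: RHS = 0, y in [0]  -> 1 point(s)
  x = 6: RHS = 0, y in [0]  -> 1 point(s)
  x = 7: RHS = 10, y in [6, 7]  -> 2 point(s)
  x = 8: RHS = 10, y in [6, 7]  -> 2 point(s)
  x = 10: RHS = 4, y in [2, 11]  -> 2 point(s)
  x = 11: RHS = 10, y in [6, 7]  -> 2 point(s)
  x = 12: RHS = 4, y in [2, 11]  -> 2 point(s)
Affine points: 15. Add the point at infinity: total = 16.

#E(F_13) = 16


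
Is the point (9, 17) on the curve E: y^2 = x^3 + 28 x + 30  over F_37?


Check whether y^2 = x^3 + 28 x + 30 (mod 37) for (x, y) = (9, 17).
LHS: y^2 = 17^2 mod 37 = 30
RHS: x^3 + 28 x + 30 = 9^3 + 28*9 + 30 mod 37 = 12
LHS != RHS

No, not on the curve


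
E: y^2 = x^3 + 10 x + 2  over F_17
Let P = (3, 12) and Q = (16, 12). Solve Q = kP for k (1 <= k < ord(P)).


Enumerate multiples of P until we hit Q = (16, 12):
  1P = (3, 12)
  2P = (15, 12)
  3P = (16, 5)
  4P = (0, 6)
  5P = (1, 9)
  6P = (11, 10)
  7P = (2, 9)
  8P = (4, 2)
  9P = (8, 4)
  10P = (14, 9)
  11P = (13, 0)
  12P = (14, 8)
  13P = (8, 13)
  14P = (4, 15)
  15P = (2, 8)
  16P = (11, 7)
  17P = (1, 8)
  18P = (0, 11)
  19P = (16, 12)
Match found at i = 19.

k = 19


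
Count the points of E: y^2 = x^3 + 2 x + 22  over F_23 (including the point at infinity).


For each x in F_23, count y with y^2 = x^3 + 2 x + 22 mod 23:
  x = 1: RHS = 2, y in [5, 18]  -> 2 point(s)
  x = 3: RHS = 9, y in [3, 20]  -> 2 point(s)
  x = 4: RHS = 2, y in [5, 18]  -> 2 point(s)
  x = 11: RHS = 18, y in [8, 15]  -> 2 point(s)
  x = 12: RHS = 3, y in [7, 16]  -> 2 point(s)
  x = 15: RHS = 0, y in [0]  -> 1 point(s)
  x = 17: RHS = 1, y in [1, 22]  -> 2 point(s)
  x = 18: RHS = 2, y in [5, 18]  -> 2 point(s)
  x = 20: RHS = 12, y in [9, 14]  -> 2 point(s)
Affine points: 17. Add the point at infinity: total = 18.

#E(F_23) = 18


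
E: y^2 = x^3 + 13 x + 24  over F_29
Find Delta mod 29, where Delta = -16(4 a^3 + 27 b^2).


4 a^3 + 27 b^2 = 4*13^3 + 27*24^2 = 8788 + 15552 = 24340
Delta = -16 * (24340) = -389440
Delta mod 29 = 1

Delta = 1 (mod 29)


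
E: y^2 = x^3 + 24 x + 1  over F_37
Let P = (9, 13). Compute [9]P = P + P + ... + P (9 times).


k = 9 = 1001_2 (binary, LSB first: 1001)
Double-and-add from P = (9, 13):
  bit 0 = 1: acc = O + (9, 13) = (9, 13)
  bit 1 = 0: acc unchanged = (9, 13)
  bit 2 = 0: acc unchanged = (9, 13)
  bit 3 = 1: acc = (9, 13) + (19, 29) = (16, 35)

9P = (16, 35)


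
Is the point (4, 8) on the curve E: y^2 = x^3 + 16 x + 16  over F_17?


Check whether y^2 = x^3 + 16 x + 16 (mod 17) for (x, y) = (4, 8).
LHS: y^2 = 8^2 mod 17 = 13
RHS: x^3 + 16 x + 16 = 4^3 + 16*4 + 16 mod 17 = 8
LHS != RHS

No, not on the curve


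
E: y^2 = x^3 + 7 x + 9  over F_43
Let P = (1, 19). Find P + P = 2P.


Doubling: s = (3 x1^2 + a) / (2 y1)
s = (3*1^2 + 7) / (2*19) mod 43 = 41
x3 = s^2 - 2 x1 mod 43 = 41^2 - 2*1 = 2
y3 = s (x1 - x3) - y1 mod 43 = 41 * (1 - 2) - 19 = 26

2P = (2, 26)


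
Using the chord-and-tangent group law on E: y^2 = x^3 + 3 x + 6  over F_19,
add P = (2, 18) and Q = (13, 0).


P != Q, so use the chord formula.
s = (y2 - y1) / (x2 - x1) = (1) / (11) mod 19 = 7
x3 = s^2 - x1 - x2 mod 19 = 7^2 - 2 - 13 = 15
y3 = s (x1 - x3) - y1 mod 19 = 7 * (2 - 15) - 18 = 5

P + Q = (15, 5)


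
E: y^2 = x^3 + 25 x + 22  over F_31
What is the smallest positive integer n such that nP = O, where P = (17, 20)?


Compute successive multiples of P until we hit O:
  1P = (17, 20)
  2P = (11, 27)
  3P = (19, 3)
  4P = (13, 8)
  5P = (10, 1)
  6P = (12, 29)
  7P = (4, 0)
  8P = (12, 2)
  ... (continuing to 14P)
  14P = O

ord(P) = 14


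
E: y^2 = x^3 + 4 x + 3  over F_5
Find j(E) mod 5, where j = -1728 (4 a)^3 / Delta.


Delta = -16(4 a^3 + 27 b^2) mod 5 = 1
-1728 * (4 a)^3 = -1728 * (4*4)^3 mod 5 = 2
j = 2 * 1^(-1) mod 5 = 2

j = 2 (mod 5)


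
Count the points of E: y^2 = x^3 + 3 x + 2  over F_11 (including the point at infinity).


For each x in F_11, count y with y^2 = x^3 + 3 x + 2 mod 11:
  x = 2: RHS = 5, y in [4, 7]  -> 2 point(s)
  x = 3: RHS = 5, y in [4, 7]  -> 2 point(s)
  x = 4: RHS = 1, y in [1, 10]  -> 2 point(s)
  x = 6: RHS = 5, y in [4, 7]  -> 2 point(s)
  x = 7: RHS = 3, y in [5, 6]  -> 2 point(s)
  x = 10: RHS = 9, y in [3, 8]  -> 2 point(s)
Affine points: 12. Add the point at infinity: total = 13.

#E(F_11) = 13


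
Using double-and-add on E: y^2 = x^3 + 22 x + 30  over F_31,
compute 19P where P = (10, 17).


k = 19 = 10011_2 (binary, LSB first: 11001)
Double-and-add from P = (10, 17):
  bit 0 = 1: acc = O + (10, 17) = (10, 17)
  bit 1 = 1: acc = (10, 17) + (27, 8) = (30, 10)
  bit 2 = 0: acc unchanged = (30, 10)
  bit 3 = 0: acc unchanged = (30, 10)
  bit 4 = 1: acc = (30, 10) + (17, 27) = (29, 3)

19P = (29, 3)


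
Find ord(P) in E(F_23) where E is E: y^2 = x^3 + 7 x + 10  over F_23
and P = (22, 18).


Compute successive multiples of P until we hit O:
  1P = (22, 18)
  2P = (3, 9)
  3P = (16, 3)
  4P = (20, 10)
  5P = (20, 13)
  6P = (16, 20)
  7P = (3, 14)
  8P = (22, 5)
  ... (continuing to 9P)
  9P = O

ord(P) = 9


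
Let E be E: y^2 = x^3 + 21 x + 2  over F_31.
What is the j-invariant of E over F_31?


Delta = -16(4 a^3 + 27 b^2) mod 31 = 24
-1728 * (4 a)^3 = -1728 * (4*21)^3 mod 31 = 27
j = 27 * 24^(-1) mod 31 = 5

j = 5 (mod 31)


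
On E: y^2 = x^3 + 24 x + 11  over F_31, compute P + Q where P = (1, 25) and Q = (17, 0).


P != Q, so use the chord formula.
s = (y2 - y1) / (x2 - x1) = (6) / (16) mod 31 = 12
x3 = s^2 - x1 - x2 mod 31 = 12^2 - 1 - 17 = 2
y3 = s (x1 - x3) - y1 mod 31 = 12 * (1 - 2) - 25 = 25

P + Q = (2, 25)


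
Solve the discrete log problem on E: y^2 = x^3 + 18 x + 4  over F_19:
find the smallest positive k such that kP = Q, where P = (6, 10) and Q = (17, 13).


Enumerate multiples of P until we hit Q = (17, 13):
  1P = (6, 10)
  2P = (18, 17)
  3P = (15, 18)
  4P = (7, 6)
  5P = (3, 16)
  6P = (14, 6)
  7P = (4, 8)
  8P = (10, 5)
  9P = (1, 17)
  10P = (17, 13)
Match found at i = 10.

k = 10


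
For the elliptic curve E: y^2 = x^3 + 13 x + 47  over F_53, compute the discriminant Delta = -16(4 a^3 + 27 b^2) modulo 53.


4 a^3 + 27 b^2 = 4*13^3 + 27*47^2 = 8788 + 59643 = 68431
Delta = -16 * (68431) = -1094896
Delta mod 53 = 31

Delta = 31 (mod 53)


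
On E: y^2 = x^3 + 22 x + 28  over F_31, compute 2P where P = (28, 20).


Doubling: s = (3 x1^2 + a) / (2 y1)
s = (3*28^2 + 22) / (2*20) mod 31 = 2
x3 = s^2 - 2 x1 mod 31 = 2^2 - 2*28 = 10
y3 = s (x1 - x3) - y1 mod 31 = 2 * (28 - 10) - 20 = 16

2P = (10, 16)


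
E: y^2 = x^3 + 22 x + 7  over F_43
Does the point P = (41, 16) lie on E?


Check whether y^2 = x^3 + 22 x + 7 (mod 43) for (x, y) = (41, 16).
LHS: y^2 = 16^2 mod 43 = 41
RHS: x^3 + 22 x + 7 = 41^3 + 22*41 + 7 mod 43 = 41
LHS = RHS

Yes, on the curve


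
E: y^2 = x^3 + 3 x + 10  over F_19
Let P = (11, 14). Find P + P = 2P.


Doubling: s = (3 x1^2 + a) / (2 y1)
s = (3*11^2 + 3) / (2*14) mod 19 = 9
x3 = s^2 - 2 x1 mod 19 = 9^2 - 2*11 = 2
y3 = s (x1 - x3) - y1 mod 19 = 9 * (11 - 2) - 14 = 10

2P = (2, 10)


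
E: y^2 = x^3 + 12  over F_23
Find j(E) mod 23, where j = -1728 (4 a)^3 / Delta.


Delta = -16(4 a^3 + 27 b^2) mod 23 = 7
-1728 * (4 a)^3 = -1728 * (4*0)^3 mod 23 = 0
j = 0 * 7^(-1) mod 23 = 0

j = 0 (mod 23)


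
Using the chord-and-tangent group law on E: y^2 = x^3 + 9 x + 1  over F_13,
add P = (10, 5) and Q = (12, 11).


P != Q, so use the chord formula.
s = (y2 - y1) / (x2 - x1) = (6) / (2) mod 13 = 3
x3 = s^2 - x1 - x2 mod 13 = 3^2 - 10 - 12 = 0
y3 = s (x1 - x3) - y1 mod 13 = 3 * (10 - 0) - 5 = 12

P + Q = (0, 12)
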